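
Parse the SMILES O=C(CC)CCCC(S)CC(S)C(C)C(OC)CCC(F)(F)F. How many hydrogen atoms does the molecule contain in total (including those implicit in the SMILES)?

Walk through each heavy atom and fill implicit hydrogens from standard valence (C 4, N 3, O 2, S 2, halogen 1):
  atom 1: O, bond orders sum to 2 (valence 2) → 0 H
  atom 2: C, bond orders sum to 4 (valence 4) → 0 H
  atom 3: C, bond orders sum to 2 (valence 4) → 2 H
  atom 4: C, bond orders sum to 1 (valence 4) → 3 H
  atom 5: C, bond orders sum to 2 (valence 4) → 2 H
  atom 6: C, bond orders sum to 2 (valence 4) → 2 H
  atom 7: C, bond orders sum to 2 (valence 4) → 2 H
  atom 8: C, bond orders sum to 3 (valence 4) → 1 H
  atom 9: S, bond orders sum to 1 (valence 2) → 1 H
  atom 10: C, bond orders sum to 2 (valence 4) → 2 H
  atom 11: C, bond orders sum to 3 (valence 4) → 1 H
  atom 12: S, bond orders sum to 1 (valence 2) → 1 H
  atom 13: C, bond orders sum to 3 (valence 4) → 1 H
  atom 14: C, bond orders sum to 1 (valence 4) → 3 H
  atom 15: C, bond orders sum to 3 (valence 4) → 1 H
  atom 16: O, bond orders sum to 2 (valence 2) → 0 H
  atom 17: C, bond orders sum to 1 (valence 4) → 3 H
  atom 18: C, bond orders sum to 2 (valence 4) → 2 H
  atom 19: C, bond orders sum to 2 (valence 4) → 2 H
  atom 20: C, bond orders sum to 4 (valence 4) → 0 H
  atom 21: F (halogen, monovalent) → 0 H
  atom 22: F (halogen, monovalent) → 0 H
  atom 23: F (halogen, monovalent) → 0 H
Total hydrogens: 29.

29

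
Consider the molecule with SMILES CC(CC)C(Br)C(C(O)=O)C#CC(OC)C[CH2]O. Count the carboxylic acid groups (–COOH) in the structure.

1

The carboxylic acid motif appears at heavy-atom position 8 in the SMILES.
Other groups present: 1 alkyne, 1 ether, 1 hydroxyl.
Carboxylic acid count: 1.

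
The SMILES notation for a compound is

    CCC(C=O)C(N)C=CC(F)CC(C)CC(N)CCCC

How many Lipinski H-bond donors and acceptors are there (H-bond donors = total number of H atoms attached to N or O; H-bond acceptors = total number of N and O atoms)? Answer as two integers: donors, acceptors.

Donors: find every N or O and count the H atoms it carries.
  atom 5 (O): bond orders sum to 2 → 0 H
  atom 7 (N): bond orders sum to 1 → 2 H
  atom 17 (N): bond orders sum to 1 → 2 H
Lipinski HBD = 4.
Acceptors: N atoms = 2, O atoms = 1 → HBA = 3.

4, 3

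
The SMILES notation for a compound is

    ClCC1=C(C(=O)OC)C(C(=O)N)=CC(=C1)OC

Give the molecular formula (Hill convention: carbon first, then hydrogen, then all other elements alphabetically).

C11H12ClNO4

Walk through each heavy atom and fill implicit hydrogens from standard valence (C 4, N 3, O 2, S 2, halogen 1):
  atom 1: Cl (halogen, monovalent) → 0 H
  atom 2: C, bond orders sum to 2 (valence 4) → 2 H
  atom 3: C, bond orders sum to 4 (valence 4) → 0 H
  atom 4: C, bond orders sum to 4 (valence 4) → 0 H
  atom 5: C, bond orders sum to 4 (valence 4) → 0 H
  atom 6: O, bond orders sum to 2 (valence 2) → 0 H
  atom 7: O, bond orders sum to 2 (valence 2) → 0 H
  atom 8: C, bond orders sum to 1 (valence 4) → 3 H
  atom 9: C, bond orders sum to 4 (valence 4) → 0 H
  atom 10: C, bond orders sum to 4 (valence 4) → 0 H
  atom 11: O, bond orders sum to 2 (valence 2) → 0 H
  atom 12: N, bond orders sum to 1 (valence 3) → 2 H
  atom 13: C, bond orders sum to 3 (valence 4) → 1 H
  atom 14: C, bond orders sum to 4 (valence 4) → 0 H
  atom 15: C, bond orders sum to 3 (valence 4) → 1 H
  atom 16: O, bond orders sum to 2 (valence 2) → 0 H
  atom 17: C, bond orders sum to 1 (valence 4) → 3 H
Totals → C:11, H:12, Cl:1, N:1, O:4.
In Hill order: C11H12ClNO4.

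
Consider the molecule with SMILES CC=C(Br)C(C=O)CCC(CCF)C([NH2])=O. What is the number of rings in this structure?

In SMILES, each pair of matching ring-closure digits denotes one ring-closing bond; the number of such bonds equals the number of independent rings.
Ring-closure bonds here: 0.

0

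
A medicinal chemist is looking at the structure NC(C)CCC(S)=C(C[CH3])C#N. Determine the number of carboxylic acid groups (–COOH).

Scan the SMILES for the carboxylic acid motif — none present.
Groups that are present: 1 alkene, 1 nitrile, 1 primary amine, 1 thiol.

0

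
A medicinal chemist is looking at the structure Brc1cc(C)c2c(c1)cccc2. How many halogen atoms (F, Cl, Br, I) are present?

Halogen atoms appear at heavy-atom position 1 (1×Br).
Halogen count: 1.

1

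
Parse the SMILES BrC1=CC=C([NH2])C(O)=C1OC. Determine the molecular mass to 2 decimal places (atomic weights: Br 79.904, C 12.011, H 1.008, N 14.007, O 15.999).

218.05 g/mol

First, the molecular formula is C7H8BrNO2 (counting implicit H from valence).
  Br: 1 × 79.904 = 79.904
  C: 7 × 12.011 = 84.077
  H: 8 × 1.008 = 8.064
  N: 1 × 14.007 = 14.007
  O: 2 × 15.999 = 31.998
Sum: 1×79.904 + 7×12.011 + 8×1.008 + 1×14.007 + 2×15.999 = 218.050 → 218.05 g/mol.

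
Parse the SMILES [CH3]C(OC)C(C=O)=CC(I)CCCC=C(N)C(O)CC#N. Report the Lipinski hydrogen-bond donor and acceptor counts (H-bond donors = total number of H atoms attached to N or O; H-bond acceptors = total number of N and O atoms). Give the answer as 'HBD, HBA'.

3, 5

Donors: find every N or O and count the H atoms it carries.
  atom 3 (O): bond orders sum to 2 → 0 H
  atom 7 (O): bond orders sum to 2 → 0 H
  atom 16 (N): bond orders sum to 1 → 2 H
  atom 18 (O): bond orders sum to 1 → 1 H
  atom 21 (N): bond orders sum to 3 → 0 H
Lipinski HBD = 3.
Acceptors: N atoms = 2, O atoms = 3 → HBA = 5.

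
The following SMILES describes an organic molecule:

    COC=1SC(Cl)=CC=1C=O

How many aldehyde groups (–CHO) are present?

The aldehyde motif appears at heavy-atom position 9 in the SMILES.
Other groups present: 1 ether.
Aldehyde count: 1.

1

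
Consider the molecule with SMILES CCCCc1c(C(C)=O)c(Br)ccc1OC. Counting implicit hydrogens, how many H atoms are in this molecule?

Walk through each heavy atom and fill implicit hydrogens from standard valence (C 4, N 3, O 2, S 2, halogen 1); for lowercase aromatic atoms, an aromatic c carries 1 H when it has two neighbours and 0 H with three, and aromatic n carries 0 H:
  atom 1: C, bond orders sum to 1 (valence 4) → 3 H
  atom 2: C, bond orders sum to 2 (valence 4) → 2 H
  atom 3: C, bond orders sum to 2 (valence 4) → 2 H
  atom 4: C, bond orders sum to 2 (valence 4) → 2 H
  atom 5: aromatic c, 3 neighbours → 0 H
  atom 6: aromatic c, 3 neighbours → 0 H
  atom 7: C, bond orders sum to 4 (valence 4) → 0 H
  atom 8: C, bond orders sum to 1 (valence 4) → 3 H
  atom 9: O, bond orders sum to 2 (valence 2) → 0 H
  atom 10: aromatic c, 3 neighbours → 0 H
  atom 11: Br (halogen, monovalent) → 0 H
  atom 12: aromatic c, 2 neighbours → 1 H
  atom 13: aromatic c, 2 neighbours → 1 H
  atom 14: aromatic c, 3 neighbours → 0 H
  atom 15: O, bond orders sum to 2 (valence 2) → 0 H
  atom 16: C, bond orders sum to 1 (valence 4) → 3 H
Total hydrogens: 17.

17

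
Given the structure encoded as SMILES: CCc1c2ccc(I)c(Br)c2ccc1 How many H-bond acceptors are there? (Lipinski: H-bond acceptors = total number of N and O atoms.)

0

N atoms: 0; O atoms: 0.
Lipinski HBA = 0 + 0 = 0.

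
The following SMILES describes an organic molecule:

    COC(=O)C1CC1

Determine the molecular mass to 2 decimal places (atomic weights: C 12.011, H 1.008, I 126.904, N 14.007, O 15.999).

First, the molecular formula is C5H8O2 (counting implicit H from valence).
  C: 5 × 12.011 = 60.055
  H: 8 × 1.008 = 8.064
  O: 2 × 15.999 = 31.998
Sum: 5×12.011 + 8×1.008 + 2×15.999 = 100.117 → 100.12 g/mol.

100.12 g/mol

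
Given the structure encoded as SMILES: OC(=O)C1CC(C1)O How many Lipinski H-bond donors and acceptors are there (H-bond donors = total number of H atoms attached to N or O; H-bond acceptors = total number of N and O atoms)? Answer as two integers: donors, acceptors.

Donors: find every N or O and count the H atoms it carries.
  atom 1 (O): bond orders sum to 1 → 1 H
  atom 3 (O): bond orders sum to 2 → 0 H
  atom 8 (O): bond orders sum to 1 → 1 H
Lipinski HBD = 2.
Acceptors: N atoms = 0, O atoms = 3 → HBA = 3.

2, 3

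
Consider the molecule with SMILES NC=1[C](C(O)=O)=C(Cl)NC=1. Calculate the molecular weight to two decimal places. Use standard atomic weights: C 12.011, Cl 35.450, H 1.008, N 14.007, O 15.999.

160.56 g/mol

First, the molecular formula is C5H5ClN2O2 (counting implicit H from valence).
  C: 5 × 12.011 = 60.055
  Cl: 1 × 35.450 = 35.450
  H: 5 × 1.008 = 5.040
  N: 2 × 14.007 = 28.014
  O: 2 × 15.999 = 31.998
Sum: 5×12.011 + 1×35.450 + 5×1.008 + 2×14.007 + 2×15.999 = 160.557 → 160.56 g/mol.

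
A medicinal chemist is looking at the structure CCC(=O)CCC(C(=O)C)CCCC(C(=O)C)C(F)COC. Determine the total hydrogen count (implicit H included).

29

Walk through each heavy atom and fill implicit hydrogens from standard valence (C 4, N 3, O 2, S 2, halogen 1):
  atom 1: C, bond orders sum to 1 (valence 4) → 3 H
  atom 2: C, bond orders sum to 2 (valence 4) → 2 H
  atom 3: C, bond orders sum to 4 (valence 4) → 0 H
  atom 4: O, bond orders sum to 2 (valence 2) → 0 H
  atom 5: C, bond orders sum to 2 (valence 4) → 2 H
  atom 6: C, bond orders sum to 2 (valence 4) → 2 H
  atom 7: C, bond orders sum to 3 (valence 4) → 1 H
  atom 8: C, bond orders sum to 4 (valence 4) → 0 H
  atom 9: O, bond orders sum to 2 (valence 2) → 0 H
  atom 10: C, bond orders sum to 1 (valence 4) → 3 H
  atom 11: C, bond orders sum to 2 (valence 4) → 2 H
  atom 12: C, bond orders sum to 2 (valence 4) → 2 H
  atom 13: C, bond orders sum to 2 (valence 4) → 2 H
  atom 14: C, bond orders sum to 3 (valence 4) → 1 H
  atom 15: C, bond orders sum to 4 (valence 4) → 0 H
  atom 16: O, bond orders sum to 2 (valence 2) → 0 H
  atom 17: C, bond orders sum to 1 (valence 4) → 3 H
  atom 18: C, bond orders sum to 3 (valence 4) → 1 H
  atom 19: F (halogen, monovalent) → 0 H
  atom 20: C, bond orders sum to 2 (valence 4) → 2 H
  atom 21: O, bond orders sum to 2 (valence 2) → 0 H
  atom 22: C, bond orders sum to 1 (valence 4) → 3 H
Total hydrogens: 29.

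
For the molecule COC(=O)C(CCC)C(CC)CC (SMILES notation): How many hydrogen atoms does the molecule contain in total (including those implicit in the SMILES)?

Walk through each heavy atom and fill implicit hydrogens from standard valence (C 4, N 3, O 2, S 2, halogen 1):
  atom 1: C, bond orders sum to 1 (valence 4) → 3 H
  atom 2: O, bond orders sum to 2 (valence 2) → 0 H
  atom 3: C, bond orders sum to 4 (valence 4) → 0 H
  atom 4: O, bond orders sum to 2 (valence 2) → 0 H
  atom 5: C, bond orders sum to 3 (valence 4) → 1 H
  atom 6: C, bond orders sum to 2 (valence 4) → 2 H
  atom 7: C, bond orders sum to 2 (valence 4) → 2 H
  atom 8: C, bond orders sum to 1 (valence 4) → 3 H
  atom 9: C, bond orders sum to 3 (valence 4) → 1 H
  atom 10: C, bond orders sum to 2 (valence 4) → 2 H
  atom 11: C, bond orders sum to 1 (valence 4) → 3 H
  atom 12: C, bond orders sum to 2 (valence 4) → 2 H
  atom 13: C, bond orders sum to 1 (valence 4) → 3 H
Total hydrogens: 22.

22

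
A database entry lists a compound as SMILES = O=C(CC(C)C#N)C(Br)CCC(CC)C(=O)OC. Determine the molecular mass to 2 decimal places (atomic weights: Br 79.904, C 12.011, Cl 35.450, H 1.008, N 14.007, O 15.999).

318.21 g/mol

First, the molecular formula is C13H20BrNO3 (counting implicit H from valence).
  Br: 1 × 79.904 = 79.904
  C: 13 × 12.011 = 156.143
  H: 20 × 1.008 = 20.160
  N: 1 × 14.007 = 14.007
  O: 3 × 15.999 = 47.997
Sum: 1×79.904 + 13×12.011 + 20×1.008 + 1×14.007 + 3×15.999 = 318.211 → 318.21 g/mol.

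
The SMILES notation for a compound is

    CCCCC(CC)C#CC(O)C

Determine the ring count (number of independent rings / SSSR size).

0

In SMILES, each pair of matching ring-closure digits denotes one ring-closing bond; the number of such bonds equals the number of independent rings.
Ring-closure bonds here: 0.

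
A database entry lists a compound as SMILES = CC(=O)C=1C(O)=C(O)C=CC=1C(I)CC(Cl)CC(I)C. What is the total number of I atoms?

2

Scan the SMILES for I atoms (remember two-letter symbols like Cl and Br are single atoms).
Iodine count: 2.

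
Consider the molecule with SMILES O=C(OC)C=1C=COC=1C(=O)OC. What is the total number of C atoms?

Count every carbon token in the SMILES (each C, including those in ring-closure positions and inside branches).
Carbon count: 8.

8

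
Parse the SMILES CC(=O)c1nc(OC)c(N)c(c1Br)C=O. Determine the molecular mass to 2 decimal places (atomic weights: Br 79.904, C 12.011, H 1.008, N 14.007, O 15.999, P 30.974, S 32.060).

First, the molecular formula is C9H9BrN2O3 (counting implicit H from valence).
  Br: 1 × 79.904 = 79.904
  C: 9 × 12.011 = 108.099
  H: 9 × 1.008 = 9.072
  N: 2 × 14.007 = 28.014
  O: 3 × 15.999 = 47.997
Sum: 1×79.904 + 9×12.011 + 9×1.008 + 2×14.007 + 3×15.999 = 273.086 → 273.09 g/mol.

273.09 g/mol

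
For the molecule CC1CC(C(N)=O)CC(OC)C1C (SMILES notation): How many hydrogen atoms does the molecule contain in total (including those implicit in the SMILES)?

Walk through each heavy atom and fill implicit hydrogens from standard valence (C 4, N 3, O 2, S 2, halogen 1):
  atom 1: C, bond orders sum to 1 (valence 4) → 3 H
  atom 2: C, bond orders sum to 3 (valence 4) → 1 H
  atom 3: C, bond orders sum to 2 (valence 4) → 2 H
  atom 4: C, bond orders sum to 3 (valence 4) → 1 H
  atom 5: C, bond orders sum to 4 (valence 4) → 0 H
  atom 6: N, bond orders sum to 1 (valence 3) → 2 H
  atom 7: O, bond orders sum to 2 (valence 2) → 0 H
  atom 8: C, bond orders sum to 2 (valence 4) → 2 H
  atom 9: C, bond orders sum to 3 (valence 4) → 1 H
  atom 10: O, bond orders sum to 2 (valence 2) → 0 H
  atom 11: C, bond orders sum to 1 (valence 4) → 3 H
  atom 12: C, bond orders sum to 3 (valence 4) → 1 H
  atom 13: C, bond orders sum to 1 (valence 4) → 3 H
Total hydrogens: 19.

19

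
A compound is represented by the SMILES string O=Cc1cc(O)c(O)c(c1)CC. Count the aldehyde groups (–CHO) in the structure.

1

The aldehyde motif appears at heavy-atom position 2 in the SMILES.
Other groups present: 2 hydroxyl.
Aldehyde count: 1.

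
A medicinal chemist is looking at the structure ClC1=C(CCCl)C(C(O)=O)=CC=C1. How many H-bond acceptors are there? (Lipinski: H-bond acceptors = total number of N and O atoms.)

N atoms: 0; O atoms: 2.
Lipinski HBA = 0 + 2 = 2.

2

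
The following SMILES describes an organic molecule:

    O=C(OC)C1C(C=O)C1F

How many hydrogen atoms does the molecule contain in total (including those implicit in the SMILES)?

Walk through each heavy atom and fill implicit hydrogens from standard valence (C 4, N 3, O 2, S 2, halogen 1):
  atom 1: O, bond orders sum to 2 (valence 2) → 0 H
  atom 2: C, bond orders sum to 4 (valence 4) → 0 H
  atom 3: O, bond orders sum to 2 (valence 2) → 0 H
  atom 4: C, bond orders sum to 1 (valence 4) → 3 H
  atom 5: C, bond orders sum to 3 (valence 4) → 1 H
  atom 6: C, bond orders sum to 3 (valence 4) → 1 H
  atom 7: C, bond orders sum to 3 (valence 4) → 1 H
  atom 8: O, bond orders sum to 2 (valence 2) → 0 H
  atom 9: C, bond orders sum to 3 (valence 4) → 1 H
  atom 10: F (halogen, monovalent) → 0 H
Total hydrogens: 7.

7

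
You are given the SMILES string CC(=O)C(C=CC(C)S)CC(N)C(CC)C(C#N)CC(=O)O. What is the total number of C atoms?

16

Count every carbon token in the SMILES (each C, including those in ring-closure positions and inside branches).
Carbon count: 16.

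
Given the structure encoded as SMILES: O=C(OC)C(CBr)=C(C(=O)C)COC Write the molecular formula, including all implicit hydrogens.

Walk through each heavy atom and fill implicit hydrogens from standard valence (C 4, N 3, O 2, S 2, halogen 1):
  atom 1: O, bond orders sum to 2 (valence 2) → 0 H
  atom 2: C, bond orders sum to 4 (valence 4) → 0 H
  atom 3: O, bond orders sum to 2 (valence 2) → 0 H
  atom 4: C, bond orders sum to 1 (valence 4) → 3 H
  atom 5: C, bond orders sum to 4 (valence 4) → 0 H
  atom 6: C, bond orders sum to 2 (valence 4) → 2 H
  atom 7: Br (halogen, monovalent) → 0 H
  atom 8: C, bond orders sum to 4 (valence 4) → 0 H
  atom 9: C, bond orders sum to 4 (valence 4) → 0 H
  atom 10: O, bond orders sum to 2 (valence 2) → 0 H
  atom 11: C, bond orders sum to 1 (valence 4) → 3 H
  atom 12: C, bond orders sum to 2 (valence 4) → 2 H
  atom 13: O, bond orders sum to 2 (valence 2) → 0 H
  atom 14: C, bond orders sum to 1 (valence 4) → 3 H
Totals → C:9, H:13, Br:1, O:4.
In Hill order: C9H13BrO4.

C9H13BrO4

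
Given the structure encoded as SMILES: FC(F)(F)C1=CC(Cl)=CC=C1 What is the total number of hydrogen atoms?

Walk through each heavy atom and fill implicit hydrogens from standard valence (C 4, N 3, O 2, S 2, halogen 1):
  atom 1: F (halogen, monovalent) → 0 H
  atom 2: C, bond orders sum to 4 (valence 4) → 0 H
  atom 3: F (halogen, monovalent) → 0 H
  atom 4: F (halogen, monovalent) → 0 H
  atom 5: C, bond orders sum to 4 (valence 4) → 0 H
  atom 6: C, bond orders sum to 3 (valence 4) → 1 H
  atom 7: C, bond orders sum to 4 (valence 4) → 0 H
  atom 8: Cl (halogen, monovalent) → 0 H
  atom 9: C, bond orders sum to 3 (valence 4) → 1 H
  atom 10: C, bond orders sum to 3 (valence 4) → 1 H
  atom 11: C, bond orders sum to 3 (valence 4) → 1 H
Total hydrogens: 4.

4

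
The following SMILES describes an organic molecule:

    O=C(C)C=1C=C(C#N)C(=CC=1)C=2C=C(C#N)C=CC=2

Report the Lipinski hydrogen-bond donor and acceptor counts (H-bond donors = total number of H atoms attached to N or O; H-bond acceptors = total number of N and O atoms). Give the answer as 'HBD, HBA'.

0, 3

Donors: find every N or O and count the H atoms it carries.
  atom 1 (O): bond orders sum to 2 → 0 H
  atom 8 (N): bond orders sum to 3 → 0 H
  atom 16 (N): bond orders sum to 3 → 0 H
Lipinski HBD = 0.
Acceptors: N atoms = 2, O atoms = 1 → HBA = 3.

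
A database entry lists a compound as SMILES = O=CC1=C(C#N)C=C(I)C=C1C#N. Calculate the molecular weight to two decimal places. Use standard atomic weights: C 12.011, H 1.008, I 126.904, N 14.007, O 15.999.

First, the molecular formula is C9H3IN2O (counting implicit H from valence).
  C: 9 × 12.011 = 108.099
  H: 3 × 1.008 = 3.024
  I: 1 × 126.904 = 126.904
  N: 2 × 14.007 = 28.014
  O: 1 × 15.999 = 15.999
Sum: 9×12.011 + 3×1.008 + 1×126.904 + 2×14.007 + 1×15.999 = 282.040 → 282.04 g/mol.

282.04 g/mol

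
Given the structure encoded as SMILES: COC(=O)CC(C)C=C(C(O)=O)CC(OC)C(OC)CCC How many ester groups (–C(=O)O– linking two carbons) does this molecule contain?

1

The ester motif appears at heavy-atom position 3 in the SMILES.
Other groups present: 1 alkene, 1 carboxylic acid, 2 ether.
Ester count: 1.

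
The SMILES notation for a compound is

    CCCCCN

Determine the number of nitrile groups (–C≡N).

Scan the SMILES for the nitrile motif — none present.
Groups that are present: 1 primary amine.

0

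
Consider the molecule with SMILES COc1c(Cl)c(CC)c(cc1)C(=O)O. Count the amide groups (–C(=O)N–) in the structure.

0

Scan the SMILES for the amide motif — none present.
Groups that are present: 1 carboxylic acid, 1 ether.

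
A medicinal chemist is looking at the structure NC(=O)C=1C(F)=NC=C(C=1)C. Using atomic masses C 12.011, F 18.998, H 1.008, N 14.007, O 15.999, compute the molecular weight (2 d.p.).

First, the molecular formula is C7H7FN2O (counting implicit H from valence).
  C: 7 × 12.011 = 84.077
  F: 1 × 18.998 = 18.998
  H: 7 × 1.008 = 7.056
  N: 2 × 14.007 = 28.014
  O: 1 × 15.999 = 15.999
Sum: 7×12.011 + 1×18.998 + 7×1.008 + 2×14.007 + 1×15.999 = 154.144 → 154.14 g/mol.

154.14 g/mol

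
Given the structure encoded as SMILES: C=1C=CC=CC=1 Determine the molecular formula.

C6H6

Walk through each heavy atom and fill implicit hydrogens from standard valence (C 4, N 3, O 2, S 2, halogen 1):
  atom 1: C, bond orders sum to 3 (valence 4) → 1 H
  atom 2: C, bond orders sum to 3 (valence 4) → 1 H
  atom 3: C, bond orders sum to 3 (valence 4) → 1 H
  atom 4: C, bond orders sum to 3 (valence 4) → 1 H
  atom 5: C, bond orders sum to 3 (valence 4) → 1 H
  atom 6: C, bond orders sum to 3 (valence 4) → 1 H
Totals → C:6, H:6.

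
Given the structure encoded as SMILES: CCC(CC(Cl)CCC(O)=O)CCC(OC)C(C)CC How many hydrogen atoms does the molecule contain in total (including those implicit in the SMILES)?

31

Walk through each heavy atom and fill implicit hydrogens from standard valence (C 4, N 3, O 2, S 2, halogen 1):
  atom 1: C, bond orders sum to 1 (valence 4) → 3 H
  atom 2: C, bond orders sum to 2 (valence 4) → 2 H
  atom 3: C, bond orders sum to 3 (valence 4) → 1 H
  atom 4: C, bond orders sum to 2 (valence 4) → 2 H
  atom 5: C, bond orders sum to 3 (valence 4) → 1 H
  atom 6: Cl (halogen, monovalent) → 0 H
  atom 7: C, bond orders sum to 2 (valence 4) → 2 H
  atom 8: C, bond orders sum to 2 (valence 4) → 2 H
  atom 9: C, bond orders sum to 4 (valence 4) → 0 H
  atom 10: O, bond orders sum to 1 (valence 2) → 1 H
  atom 11: O, bond orders sum to 2 (valence 2) → 0 H
  atom 12: C, bond orders sum to 2 (valence 4) → 2 H
  atom 13: C, bond orders sum to 2 (valence 4) → 2 H
  atom 14: C, bond orders sum to 3 (valence 4) → 1 H
  atom 15: O, bond orders sum to 2 (valence 2) → 0 H
  atom 16: C, bond orders sum to 1 (valence 4) → 3 H
  atom 17: C, bond orders sum to 3 (valence 4) → 1 H
  atom 18: C, bond orders sum to 1 (valence 4) → 3 H
  atom 19: C, bond orders sum to 2 (valence 4) → 2 H
  atom 20: C, bond orders sum to 1 (valence 4) → 3 H
Total hydrogens: 31.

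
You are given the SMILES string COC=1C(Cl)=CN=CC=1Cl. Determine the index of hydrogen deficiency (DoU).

Molecular formula: C6H5Cl2NO.
DoU = (2C + 2 + N − H − X) / 2, where X is the halogen count and O/S are ignored.
    = (2·6 + 2 + 1 − 5 − 2) / 2 = 8 / 2 = 4.

4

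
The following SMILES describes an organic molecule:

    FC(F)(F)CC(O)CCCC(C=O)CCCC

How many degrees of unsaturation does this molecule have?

1

Molecular formula: C12H21F3O2.
DoU = (2C + 2 + N − H − X) / 2, where X is the halogen count and O/S are ignored.
    = (2·12 + 2 + 0 − 21 − 3) / 2 = 2 / 2 = 1.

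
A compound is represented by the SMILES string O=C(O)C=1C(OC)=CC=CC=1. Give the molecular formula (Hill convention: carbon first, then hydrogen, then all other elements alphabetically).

C8H8O3

Walk through each heavy atom and fill implicit hydrogens from standard valence (C 4, N 3, O 2, S 2, halogen 1):
  atom 1: O, bond orders sum to 2 (valence 2) → 0 H
  atom 2: C, bond orders sum to 4 (valence 4) → 0 H
  atom 3: O, bond orders sum to 1 (valence 2) → 1 H
  atom 4: C, bond orders sum to 4 (valence 4) → 0 H
  atom 5: C, bond orders sum to 4 (valence 4) → 0 H
  atom 6: O, bond orders sum to 2 (valence 2) → 0 H
  atom 7: C, bond orders sum to 1 (valence 4) → 3 H
  atom 8: C, bond orders sum to 3 (valence 4) → 1 H
  atom 9: C, bond orders sum to 3 (valence 4) → 1 H
  atom 10: C, bond orders sum to 3 (valence 4) → 1 H
  atom 11: C, bond orders sum to 3 (valence 4) → 1 H
Totals → C:8, H:8, O:3.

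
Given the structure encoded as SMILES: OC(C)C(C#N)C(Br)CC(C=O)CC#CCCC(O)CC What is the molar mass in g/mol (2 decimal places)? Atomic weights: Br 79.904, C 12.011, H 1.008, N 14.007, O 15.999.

358.28 g/mol

First, the molecular formula is C16H24BrNO3 (counting implicit H from valence).
  Br: 1 × 79.904 = 79.904
  C: 16 × 12.011 = 192.176
  H: 24 × 1.008 = 24.192
  N: 1 × 14.007 = 14.007
  O: 3 × 15.999 = 47.997
Sum: 1×79.904 + 16×12.011 + 24×1.008 + 1×14.007 + 3×15.999 = 358.276 → 358.28 g/mol.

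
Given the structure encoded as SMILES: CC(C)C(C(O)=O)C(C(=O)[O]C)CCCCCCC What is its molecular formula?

C15H28O4

Walk through each heavy atom and fill implicit hydrogens from standard valence (C 4, N 3, O 2, S 2, halogen 1):
  atom 1: C, bond orders sum to 1 (valence 4) → 3 H
  atom 2: C, bond orders sum to 3 (valence 4) → 1 H
  atom 3: C, bond orders sum to 1 (valence 4) → 3 H
  atom 4: C, bond orders sum to 3 (valence 4) → 1 H
  atom 5: C, bond orders sum to 4 (valence 4) → 0 H
  atom 6: O, bond orders sum to 1 (valence 2) → 1 H
  atom 7: O, bond orders sum to 2 (valence 2) → 0 H
  atom 8: C, bond orders sum to 3 (valence 4) → 1 H
  atom 9: C, bond orders sum to 4 (valence 4) → 0 H
  atom 10: O, bond orders sum to 2 (valence 2) → 0 H
  atom 11: O with explicit H count 0
  atom 12: C, bond orders sum to 1 (valence 4) → 3 H
  atom 13: C, bond orders sum to 2 (valence 4) → 2 H
  atom 14: C, bond orders sum to 2 (valence 4) → 2 H
  atom 15: C, bond orders sum to 2 (valence 4) → 2 H
  atom 16: C, bond orders sum to 2 (valence 4) → 2 H
  atom 17: C, bond orders sum to 2 (valence 4) → 2 H
  atom 18: C, bond orders sum to 2 (valence 4) → 2 H
  atom 19: C, bond orders sum to 1 (valence 4) → 3 H
Totals → C:15, H:28, O:4.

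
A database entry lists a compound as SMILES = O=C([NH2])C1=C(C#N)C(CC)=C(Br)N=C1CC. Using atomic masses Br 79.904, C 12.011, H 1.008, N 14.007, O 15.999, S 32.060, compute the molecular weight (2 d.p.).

282.14 g/mol

First, the molecular formula is C11H12BrN3O (counting implicit H from valence).
  Br: 1 × 79.904 = 79.904
  C: 11 × 12.011 = 132.121
  H: 12 × 1.008 = 12.096
  N: 3 × 14.007 = 42.021
  O: 1 × 15.999 = 15.999
Sum: 1×79.904 + 11×12.011 + 12×1.008 + 3×14.007 + 1×15.999 = 282.141 → 282.14 g/mol.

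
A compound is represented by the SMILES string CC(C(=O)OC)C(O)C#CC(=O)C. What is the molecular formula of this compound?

Walk through each heavy atom and fill implicit hydrogens from standard valence (C 4, N 3, O 2, S 2, halogen 1):
  atom 1: C, bond orders sum to 1 (valence 4) → 3 H
  atom 2: C, bond orders sum to 3 (valence 4) → 1 H
  atom 3: C, bond orders sum to 4 (valence 4) → 0 H
  atom 4: O, bond orders sum to 2 (valence 2) → 0 H
  atom 5: O, bond orders sum to 2 (valence 2) → 0 H
  atom 6: C, bond orders sum to 1 (valence 4) → 3 H
  atom 7: C, bond orders sum to 3 (valence 4) → 1 H
  atom 8: O, bond orders sum to 1 (valence 2) → 1 H
  atom 9: C, bond orders sum to 4 (valence 4) → 0 H
  atom 10: C, bond orders sum to 4 (valence 4) → 0 H
  atom 11: C, bond orders sum to 4 (valence 4) → 0 H
  atom 12: O, bond orders sum to 2 (valence 2) → 0 H
  atom 13: C, bond orders sum to 1 (valence 4) → 3 H
Totals → C:9, H:12, O:4.

C9H12O4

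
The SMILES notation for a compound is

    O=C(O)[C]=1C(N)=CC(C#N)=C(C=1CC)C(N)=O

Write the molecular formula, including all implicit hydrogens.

Walk through each heavy atom and fill implicit hydrogens from standard valence (C 4, N 3, O 2, S 2, halogen 1):
  atom 1: O, bond orders sum to 2 (valence 2) → 0 H
  atom 2: C, bond orders sum to 4 (valence 4) → 0 H
  atom 3: O, bond orders sum to 1 (valence 2) → 1 H
  atom 4: C with explicit H count 0
  atom 5: C, bond orders sum to 4 (valence 4) → 0 H
  atom 6: N, bond orders sum to 1 (valence 3) → 2 H
  atom 7: C, bond orders sum to 3 (valence 4) → 1 H
  atom 8: C, bond orders sum to 4 (valence 4) → 0 H
  atom 9: C, bond orders sum to 4 (valence 4) → 0 H
  atom 10: N, bond orders sum to 3 (valence 3) → 0 H
  atom 11: C, bond orders sum to 4 (valence 4) → 0 H
  atom 12: C, bond orders sum to 4 (valence 4) → 0 H
  atom 13: C, bond orders sum to 2 (valence 4) → 2 H
  atom 14: C, bond orders sum to 1 (valence 4) → 3 H
  atom 15: C, bond orders sum to 4 (valence 4) → 0 H
  atom 16: N, bond orders sum to 1 (valence 3) → 2 H
  atom 17: O, bond orders sum to 2 (valence 2) → 0 H
Totals → C:11, H:11, N:3, O:3.
In Hill order: C11H11N3O3.

C11H11N3O3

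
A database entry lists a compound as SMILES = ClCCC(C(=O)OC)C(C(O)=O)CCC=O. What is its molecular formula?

C10H15ClO5

Walk through each heavy atom and fill implicit hydrogens from standard valence (C 4, N 3, O 2, S 2, halogen 1):
  atom 1: Cl (halogen, monovalent) → 0 H
  atom 2: C, bond orders sum to 2 (valence 4) → 2 H
  atom 3: C, bond orders sum to 2 (valence 4) → 2 H
  atom 4: C, bond orders sum to 3 (valence 4) → 1 H
  atom 5: C, bond orders sum to 4 (valence 4) → 0 H
  atom 6: O, bond orders sum to 2 (valence 2) → 0 H
  atom 7: O, bond orders sum to 2 (valence 2) → 0 H
  atom 8: C, bond orders sum to 1 (valence 4) → 3 H
  atom 9: C, bond orders sum to 3 (valence 4) → 1 H
  atom 10: C, bond orders sum to 4 (valence 4) → 0 H
  atom 11: O, bond orders sum to 1 (valence 2) → 1 H
  atom 12: O, bond orders sum to 2 (valence 2) → 0 H
  atom 13: C, bond orders sum to 2 (valence 4) → 2 H
  atom 14: C, bond orders sum to 2 (valence 4) → 2 H
  atom 15: C, bond orders sum to 3 (valence 4) → 1 H
  atom 16: O, bond orders sum to 2 (valence 2) → 0 H
Totals → C:10, H:15, Cl:1, O:5.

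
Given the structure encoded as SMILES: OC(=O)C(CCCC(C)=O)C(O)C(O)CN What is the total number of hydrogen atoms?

19

Walk through each heavy atom and fill implicit hydrogens from standard valence (C 4, N 3, O 2, S 2, halogen 1):
  atom 1: O, bond orders sum to 1 (valence 2) → 1 H
  atom 2: C, bond orders sum to 4 (valence 4) → 0 H
  atom 3: O, bond orders sum to 2 (valence 2) → 0 H
  atom 4: C, bond orders sum to 3 (valence 4) → 1 H
  atom 5: C, bond orders sum to 2 (valence 4) → 2 H
  atom 6: C, bond orders sum to 2 (valence 4) → 2 H
  atom 7: C, bond orders sum to 2 (valence 4) → 2 H
  atom 8: C, bond orders sum to 4 (valence 4) → 0 H
  atom 9: C, bond orders sum to 1 (valence 4) → 3 H
  atom 10: O, bond orders sum to 2 (valence 2) → 0 H
  atom 11: C, bond orders sum to 3 (valence 4) → 1 H
  atom 12: O, bond orders sum to 1 (valence 2) → 1 H
  atom 13: C, bond orders sum to 3 (valence 4) → 1 H
  atom 14: O, bond orders sum to 1 (valence 2) → 1 H
  atom 15: C, bond orders sum to 2 (valence 4) → 2 H
  atom 16: N, bond orders sum to 1 (valence 3) → 2 H
Total hydrogens: 19.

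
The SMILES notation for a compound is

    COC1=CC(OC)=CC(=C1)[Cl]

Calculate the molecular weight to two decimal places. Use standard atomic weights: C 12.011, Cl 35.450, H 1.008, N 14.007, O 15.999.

First, the molecular formula is C8H9ClO2 (counting implicit H from valence).
  C: 8 × 12.011 = 96.088
  Cl: 1 × 35.450 = 35.450
  H: 9 × 1.008 = 9.072
  O: 2 × 15.999 = 31.998
Sum: 8×12.011 + 1×35.450 + 9×1.008 + 2×15.999 = 172.608 → 172.61 g/mol.

172.61 g/mol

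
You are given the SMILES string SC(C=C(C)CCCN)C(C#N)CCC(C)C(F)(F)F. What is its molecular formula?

C14H23F3N2S

Walk through each heavy atom and fill implicit hydrogens from standard valence (C 4, N 3, O 2, S 2, halogen 1):
  atom 1: S, bond orders sum to 1 (valence 2) → 1 H
  atom 2: C, bond orders sum to 3 (valence 4) → 1 H
  atom 3: C, bond orders sum to 3 (valence 4) → 1 H
  atom 4: C, bond orders sum to 4 (valence 4) → 0 H
  atom 5: C, bond orders sum to 1 (valence 4) → 3 H
  atom 6: C, bond orders sum to 2 (valence 4) → 2 H
  atom 7: C, bond orders sum to 2 (valence 4) → 2 H
  atom 8: C, bond orders sum to 2 (valence 4) → 2 H
  atom 9: N, bond orders sum to 1 (valence 3) → 2 H
  atom 10: C, bond orders sum to 3 (valence 4) → 1 H
  atom 11: C, bond orders sum to 4 (valence 4) → 0 H
  atom 12: N, bond orders sum to 3 (valence 3) → 0 H
  atom 13: C, bond orders sum to 2 (valence 4) → 2 H
  atom 14: C, bond orders sum to 2 (valence 4) → 2 H
  atom 15: C, bond orders sum to 3 (valence 4) → 1 H
  atom 16: C, bond orders sum to 1 (valence 4) → 3 H
  atom 17: C, bond orders sum to 4 (valence 4) → 0 H
  atom 18: F (halogen, monovalent) → 0 H
  atom 19: F (halogen, monovalent) → 0 H
  atom 20: F (halogen, monovalent) → 0 H
Totals → C:14, H:23, F:3, N:2, S:1.
In Hill order: C14H23F3N2S.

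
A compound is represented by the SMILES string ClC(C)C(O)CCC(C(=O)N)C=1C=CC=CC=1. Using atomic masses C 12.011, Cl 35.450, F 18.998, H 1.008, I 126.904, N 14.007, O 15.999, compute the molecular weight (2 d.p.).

First, the molecular formula is C13H18ClNO2 (counting implicit H from valence).
  C: 13 × 12.011 = 156.143
  Cl: 1 × 35.450 = 35.450
  H: 18 × 1.008 = 18.144
  N: 1 × 14.007 = 14.007
  O: 2 × 15.999 = 31.998
Sum: 13×12.011 + 1×35.450 + 18×1.008 + 1×14.007 + 2×15.999 = 255.742 → 255.74 g/mol.

255.74 g/mol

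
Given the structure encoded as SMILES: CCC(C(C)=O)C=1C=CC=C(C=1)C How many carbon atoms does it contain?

12

Count every carbon token in the SMILES (each C, including those in ring-closure positions and inside branches).
Carbon count: 12.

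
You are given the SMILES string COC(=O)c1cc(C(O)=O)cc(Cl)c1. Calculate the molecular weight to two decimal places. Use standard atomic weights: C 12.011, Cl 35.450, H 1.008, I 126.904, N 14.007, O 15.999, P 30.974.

214.60 g/mol

First, the molecular formula is C9H7ClO4 (counting implicit H from valence).
  C: 9 × 12.011 = 108.099
  Cl: 1 × 35.450 = 35.450
  H: 7 × 1.008 = 7.056
  O: 4 × 15.999 = 63.996
Sum: 9×12.011 + 1×35.450 + 7×1.008 + 4×15.999 = 214.601 → 214.60 g/mol.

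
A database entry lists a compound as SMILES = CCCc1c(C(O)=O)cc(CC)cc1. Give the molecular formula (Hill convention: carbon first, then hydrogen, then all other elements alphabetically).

C12H16O2

Walk through each heavy atom and fill implicit hydrogens from standard valence (C 4, N 3, O 2, S 2, halogen 1); for lowercase aromatic atoms, an aromatic c carries 1 H when it has two neighbours and 0 H with three, and aromatic n carries 0 H:
  atom 1: C, bond orders sum to 1 (valence 4) → 3 H
  atom 2: C, bond orders sum to 2 (valence 4) → 2 H
  atom 3: C, bond orders sum to 2 (valence 4) → 2 H
  atom 4: aromatic c, 3 neighbours → 0 H
  atom 5: aromatic c, 3 neighbours → 0 H
  atom 6: C, bond orders sum to 4 (valence 4) → 0 H
  atom 7: O, bond orders sum to 1 (valence 2) → 1 H
  atom 8: O, bond orders sum to 2 (valence 2) → 0 H
  atom 9: aromatic c, 2 neighbours → 1 H
  atom 10: aromatic c, 3 neighbours → 0 H
  atom 11: C, bond orders sum to 2 (valence 4) → 2 H
  atom 12: C, bond orders sum to 1 (valence 4) → 3 H
  atom 13: aromatic c, 2 neighbours → 1 H
  atom 14: aromatic c, 2 neighbours → 1 H
Totals → C:12, H:16, O:2.
In Hill order: C12H16O2.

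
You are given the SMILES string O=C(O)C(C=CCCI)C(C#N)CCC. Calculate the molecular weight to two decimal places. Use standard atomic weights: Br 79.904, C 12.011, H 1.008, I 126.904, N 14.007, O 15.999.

First, the molecular formula is C11H16INO2 (counting implicit H from valence).
  C: 11 × 12.011 = 132.121
  H: 16 × 1.008 = 16.128
  I: 1 × 126.904 = 126.904
  N: 1 × 14.007 = 14.007
  O: 2 × 15.999 = 31.998
Sum: 11×12.011 + 16×1.008 + 1×126.904 + 1×14.007 + 2×15.999 = 321.158 → 321.16 g/mol.

321.16 g/mol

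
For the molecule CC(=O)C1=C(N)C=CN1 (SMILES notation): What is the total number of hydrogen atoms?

8

Walk through each heavy atom and fill implicit hydrogens from standard valence (C 4, N 3, O 2, S 2, halogen 1):
  atom 1: C, bond orders sum to 1 (valence 4) → 3 H
  atom 2: C, bond orders sum to 4 (valence 4) → 0 H
  atom 3: O, bond orders sum to 2 (valence 2) → 0 H
  atom 4: C, bond orders sum to 4 (valence 4) → 0 H
  atom 5: C, bond orders sum to 4 (valence 4) → 0 H
  atom 6: N, bond orders sum to 1 (valence 3) → 2 H
  atom 7: C, bond orders sum to 3 (valence 4) → 1 H
  atom 8: C, bond orders sum to 3 (valence 4) → 1 H
  atom 9: N, bond orders sum to 2 (valence 3) → 1 H
Total hydrogens: 8.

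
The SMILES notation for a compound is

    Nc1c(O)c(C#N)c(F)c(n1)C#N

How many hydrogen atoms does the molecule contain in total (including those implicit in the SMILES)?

3

Walk through each heavy atom and fill implicit hydrogens from standard valence (C 4, N 3, O 2, S 2, halogen 1); for lowercase aromatic atoms, an aromatic c carries 1 H when it has two neighbours and 0 H with three, and aromatic n carries 0 H:
  atom 1: N, bond orders sum to 1 (valence 3) → 2 H
  atom 2: aromatic c, 3 neighbours → 0 H
  atom 3: aromatic c, 3 neighbours → 0 H
  atom 4: O, bond orders sum to 1 (valence 2) → 1 H
  atom 5: aromatic c, 3 neighbours → 0 H
  atom 6: C, bond orders sum to 4 (valence 4) → 0 H
  atom 7: N, bond orders sum to 3 (valence 3) → 0 H
  atom 8: aromatic c, 3 neighbours → 0 H
  atom 9: F (halogen, monovalent) → 0 H
  atom 10: aromatic c, 3 neighbours → 0 H
  atom 11: aromatic n, 2 neighbours → 0 H
  atom 12: C, bond orders sum to 4 (valence 4) → 0 H
  atom 13: N, bond orders sum to 3 (valence 3) → 0 H
Total hydrogens: 3.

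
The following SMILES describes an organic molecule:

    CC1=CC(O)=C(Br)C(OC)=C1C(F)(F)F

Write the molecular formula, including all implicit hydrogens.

C9H8BrF3O2

Walk through each heavy atom and fill implicit hydrogens from standard valence (C 4, N 3, O 2, S 2, halogen 1):
  atom 1: C, bond orders sum to 1 (valence 4) → 3 H
  atom 2: C, bond orders sum to 4 (valence 4) → 0 H
  atom 3: C, bond orders sum to 3 (valence 4) → 1 H
  atom 4: C, bond orders sum to 4 (valence 4) → 0 H
  atom 5: O, bond orders sum to 1 (valence 2) → 1 H
  atom 6: C, bond orders sum to 4 (valence 4) → 0 H
  atom 7: Br (halogen, monovalent) → 0 H
  atom 8: C, bond orders sum to 4 (valence 4) → 0 H
  atom 9: O, bond orders sum to 2 (valence 2) → 0 H
  atom 10: C, bond orders sum to 1 (valence 4) → 3 H
  atom 11: C, bond orders sum to 4 (valence 4) → 0 H
  atom 12: C, bond orders sum to 4 (valence 4) → 0 H
  atom 13: F (halogen, monovalent) → 0 H
  atom 14: F (halogen, monovalent) → 0 H
  atom 15: F (halogen, monovalent) → 0 H
Totals → C:9, H:8, Br:1, F:3, O:2.
In Hill order: C9H8BrF3O2.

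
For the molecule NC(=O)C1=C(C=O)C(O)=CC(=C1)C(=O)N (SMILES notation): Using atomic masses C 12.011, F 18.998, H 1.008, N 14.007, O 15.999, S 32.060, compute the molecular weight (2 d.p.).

208.17 g/mol

First, the molecular formula is C9H8N2O4 (counting implicit H from valence).
  C: 9 × 12.011 = 108.099
  H: 8 × 1.008 = 8.064
  N: 2 × 14.007 = 28.014
  O: 4 × 15.999 = 63.996
Sum: 9×12.011 + 8×1.008 + 2×14.007 + 4×15.999 = 208.173 → 208.17 g/mol.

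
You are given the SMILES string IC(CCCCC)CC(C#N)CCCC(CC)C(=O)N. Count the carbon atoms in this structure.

Count every carbon token in the SMILES (each C, including those in ring-closure positions and inside branches).
Carbon count: 16.

16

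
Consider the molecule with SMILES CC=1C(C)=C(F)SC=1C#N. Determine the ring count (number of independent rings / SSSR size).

1

In SMILES, each pair of matching ring-closure digits denotes one ring-closing bond; the number of such bonds equals the number of independent rings.
Ring-closure bonds here: 1.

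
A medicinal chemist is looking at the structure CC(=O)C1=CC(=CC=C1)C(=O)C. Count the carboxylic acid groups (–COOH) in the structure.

0

Scan the SMILES for the carboxylic acid motif — none present.
Groups that are present: 2 ketone.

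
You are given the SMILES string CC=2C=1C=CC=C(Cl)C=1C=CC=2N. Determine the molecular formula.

C11H10ClN

Walk through each heavy atom and fill implicit hydrogens from standard valence (C 4, N 3, O 2, S 2, halogen 1):
  atom 1: C, bond orders sum to 1 (valence 4) → 3 H
  atom 2: C, bond orders sum to 4 (valence 4) → 0 H
  atom 3: C, bond orders sum to 4 (valence 4) → 0 H
  atom 4: C, bond orders sum to 3 (valence 4) → 1 H
  atom 5: C, bond orders sum to 3 (valence 4) → 1 H
  atom 6: C, bond orders sum to 3 (valence 4) → 1 H
  atom 7: C, bond orders sum to 4 (valence 4) → 0 H
  atom 8: Cl (halogen, monovalent) → 0 H
  atom 9: C, bond orders sum to 4 (valence 4) → 0 H
  atom 10: C, bond orders sum to 3 (valence 4) → 1 H
  atom 11: C, bond orders sum to 3 (valence 4) → 1 H
  atom 12: C, bond orders sum to 4 (valence 4) → 0 H
  atom 13: N, bond orders sum to 1 (valence 3) → 2 H
Totals → C:11, H:10, Cl:1, N:1.
In Hill order: C11H10ClN.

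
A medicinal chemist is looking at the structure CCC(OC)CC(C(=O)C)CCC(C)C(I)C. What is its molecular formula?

C14H27IO2

Walk through each heavy atom and fill implicit hydrogens from standard valence (C 4, N 3, O 2, S 2, halogen 1):
  atom 1: C, bond orders sum to 1 (valence 4) → 3 H
  atom 2: C, bond orders sum to 2 (valence 4) → 2 H
  atom 3: C, bond orders sum to 3 (valence 4) → 1 H
  atom 4: O, bond orders sum to 2 (valence 2) → 0 H
  atom 5: C, bond orders sum to 1 (valence 4) → 3 H
  atom 6: C, bond orders sum to 2 (valence 4) → 2 H
  atom 7: C, bond orders sum to 3 (valence 4) → 1 H
  atom 8: C, bond orders sum to 4 (valence 4) → 0 H
  atom 9: O, bond orders sum to 2 (valence 2) → 0 H
  atom 10: C, bond orders sum to 1 (valence 4) → 3 H
  atom 11: C, bond orders sum to 2 (valence 4) → 2 H
  atom 12: C, bond orders sum to 2 (valence 4) → 2 H
  atom 13: C, bond orders sum to 3 (valence 4) → 1 H
  atom 14: C, bond orders sum to 1 (valence 4) → 3 H
  atom 15: C, bond orders sum to 3 (valence 4) → 1 H
  atom 16: I (halogen, monovalent) → 0 H
  atom 17: C, bond orders sum to 1 (valence 4) → 3 H
Totals → C:14, H:27, I:1, O:2.
In Hill order: C14H27IO2.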